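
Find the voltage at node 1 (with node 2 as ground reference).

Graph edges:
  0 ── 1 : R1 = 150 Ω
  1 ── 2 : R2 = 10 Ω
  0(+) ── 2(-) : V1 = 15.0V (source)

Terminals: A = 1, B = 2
Nodal analysis, taking node 2 as the 0 V reference.
Source V1 fixes V_0 = 15 V.
KCL at each unknown node (sum of currents leaving = 0; resistances in Ω):
  Node 1: (V_1 - 15)/150 + (V_1 - 0)/10 = 0
Collecting terms: 0.1067 × V_1 = 0.1  =>  V_1 = 0.9375 V
The requested potential is V_1 = 0.9375 V.

Final answer: V_1 = 0.9375 V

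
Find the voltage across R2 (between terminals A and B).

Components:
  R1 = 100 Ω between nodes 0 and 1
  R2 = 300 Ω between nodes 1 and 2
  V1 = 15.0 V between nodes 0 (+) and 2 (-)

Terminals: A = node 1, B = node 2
R1 and R2 are in series across V1 (node 0 → node 1 → node 2), and the output A–B is taken across R2, so this is a voltage divider.
Series current: I = V1/(R1 + R2) = 15/(100 + 300) = 15/400 = 0.0375 A
V_R2 = I × R2 = V1 × R2/(R1 + R2) = 15 × 300/400 = 11.25 V

Final answer: 11.25 V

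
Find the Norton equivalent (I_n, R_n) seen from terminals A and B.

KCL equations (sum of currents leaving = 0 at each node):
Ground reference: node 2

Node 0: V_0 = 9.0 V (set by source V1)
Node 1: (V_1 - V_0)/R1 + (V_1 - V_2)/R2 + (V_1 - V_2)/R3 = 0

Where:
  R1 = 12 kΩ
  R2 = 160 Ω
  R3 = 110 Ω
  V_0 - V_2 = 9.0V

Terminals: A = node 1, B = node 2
Find the Thévenin equivalent first; then I_n = V_th/R_th and R_n = R_th.
Step 1 — V_th is the open-circuit voltage V_A - V_B (nothing connected across the terminals).
Nodal analysis, taking node 2 as the 0 V reference.
Source V1 fixes V_0 = 9 V.
KCL at each unknown node (sum of currents leaving = 0; resistances in Ω):
  Node 1: (V_1 - 9)/12000 + (V_1 - 0)/160 + (V_1 - 0)/110 = 0
Collecting terms: 0.01542 × V_1 = 0.00075  =>  V_1 = 0.04862 V
V_th = V_1 - V_2 = 0.04862 - 0 = 0.04862 V
Step 2 — R_th: zero the source — replace V1 by a short circuit (node 2 merges into node 0) — and find the resistance seen between A (node 1) and B (node 0).
Reduce the network between node 1 (A) and node 0 (B) by series/parallel combination:
  Rp1 = R1 ‖ R2 ‖ R3 (parallel, all between nodes 0 and 1) = 1/(1/12000 + 1/160 + 1/110) = 64.83 Ω
R_th = 64.83 Ω
I_n = V_th/R_th = 0.04862/64.83 = 0.00075 A, and R_n = R_th = 64.83 Ω

Final answer: I_n = 0.00075 A, R_n = 64.83 Ω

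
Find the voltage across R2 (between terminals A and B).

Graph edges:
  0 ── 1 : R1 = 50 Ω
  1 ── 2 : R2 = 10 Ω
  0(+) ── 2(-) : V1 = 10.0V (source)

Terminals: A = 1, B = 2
R1 and R2 are in series across V1 (node 0 → node 1 → node 2), and the output A–B is taken across R2, so this is a voltage divider.
Series current: I = V1/(R1 + R2) = 10/(50 + 10) = 10/60 = 0.1667 A
V_R2 = I × R2 = V1 × R2/(R1 + R2) = 10 × 10/60 = 1.667 V

Final answer: 1.667 V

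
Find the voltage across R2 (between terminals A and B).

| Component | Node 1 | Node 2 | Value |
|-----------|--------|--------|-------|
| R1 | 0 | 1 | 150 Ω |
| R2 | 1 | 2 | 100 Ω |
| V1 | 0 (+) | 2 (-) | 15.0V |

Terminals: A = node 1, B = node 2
R1 and R2 are in series across V1 (node 0 → node 1 → node 2), and the output A–B is taken across R2, so this is a voltage divider.
Series current: I = V1/(R1 + R2) = 15/(150 + 100) = 15/250 = 0.06 A
V_R2 = I × R2 = V1 × R2/(R1 + R2) = 15 × 100/250 = 6 V

Final answer: 6 V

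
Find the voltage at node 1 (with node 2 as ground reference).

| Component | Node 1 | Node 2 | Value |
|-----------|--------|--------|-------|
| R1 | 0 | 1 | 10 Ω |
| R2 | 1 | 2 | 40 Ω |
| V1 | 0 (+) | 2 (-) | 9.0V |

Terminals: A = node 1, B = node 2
Nodal analysis, taking node 2 as the 0 V reference.
Source V1 fixes V_0 = 9 V.
KCL at each unknown node (sum of currents leaving = 0; resistances in Ω):
  Node 1: (V_1 - 9)/10 + (V_1 - 0)/40 = 0
Collecting terms: 0.125 × V_1 = 0.9  =>  V_1 = 7.2 V
The requested potential is V_1 = 7.2 V.

Final answer: V_1 = 7.2 V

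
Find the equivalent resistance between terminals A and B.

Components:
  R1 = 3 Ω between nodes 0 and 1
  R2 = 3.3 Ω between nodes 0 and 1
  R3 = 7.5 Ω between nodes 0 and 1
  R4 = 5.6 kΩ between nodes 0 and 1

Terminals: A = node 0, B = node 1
Reduce the network between node 0 (A) and node 1 (B) by series/parallel combination:
  Rp1 = R1 ‖ R2 ‖ R3 ‖ R4 (parallel, all between nodes 0 and 1) = 1/(1/3 + 1/3.3 + 1/7.5 + 1/5600) = 1.299 Ω
R_eq = 1.299 Ω

Final answer: 1.299 Ω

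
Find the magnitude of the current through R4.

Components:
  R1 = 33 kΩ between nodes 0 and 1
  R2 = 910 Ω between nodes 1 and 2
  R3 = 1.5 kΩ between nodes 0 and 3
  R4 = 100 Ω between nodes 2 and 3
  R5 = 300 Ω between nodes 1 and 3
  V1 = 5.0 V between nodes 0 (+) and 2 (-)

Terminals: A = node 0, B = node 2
Nodal analysis, taking node 2 as the 0 V reference.
Source V1 fixes V_0 = 5 V.
KCL at each unknown node (sum of currents leaving = 0; resistances in Ω):
  Node 1: (V_1 - 5)/33000 + (V_1 - 0)/910 + (V_1 - V_3)/300 = 0
  Node 3: (V_3 - 5)/1500 + (V_3 - 0)/100 + (V_3 - V_1)/300 = 0
Collecting terms (coefficients in siemens):
  0.004463·V_1 - 0.003333·V_3 = 0.0001515
  0.014·V_3 - 0.003333·V_1 = 0.003333
Determinant D = (0.004463)(0.014) - (-0.003333)(-0.003333) = 0.00005136
V_1 = [(0.0001515)(0.014) - (-0.003333)(0.003333)]/D = 0.2576 V
V_3 = [(0.004463)(0.003333) - (0.0001515)(-0.003333)]/D = 0.2994 V
I_R4 = (V_2 - V_3)/R4 = (0 - 0.2994)/100 = -0.002994 A
|I_R4| = 0.002994 A

Final answer: |I_R4| = 0.002994 A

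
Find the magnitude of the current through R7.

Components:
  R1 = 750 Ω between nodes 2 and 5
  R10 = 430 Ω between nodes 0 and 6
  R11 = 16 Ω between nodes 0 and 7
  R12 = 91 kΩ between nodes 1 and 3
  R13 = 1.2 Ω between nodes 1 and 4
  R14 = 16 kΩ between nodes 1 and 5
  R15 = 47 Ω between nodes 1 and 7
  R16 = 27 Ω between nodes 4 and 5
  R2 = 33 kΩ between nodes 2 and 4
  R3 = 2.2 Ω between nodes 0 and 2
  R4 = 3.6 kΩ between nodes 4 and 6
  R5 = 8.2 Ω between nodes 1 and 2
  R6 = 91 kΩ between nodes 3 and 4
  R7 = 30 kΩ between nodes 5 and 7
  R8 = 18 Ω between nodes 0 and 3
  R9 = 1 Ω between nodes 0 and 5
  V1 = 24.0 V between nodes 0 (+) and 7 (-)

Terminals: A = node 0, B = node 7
Nodal analysis, taking node 7 as the 0 V reference.
Source V1 fixes V_0 = 24 V.
KCL at each unknown node (sum of currents leaving = 0; resistances in Ω):
  Node 1: (V_1 - V_2)/8.2 + (V_1 - V_3)/91000 + (V_1 - V_4)/1.2 + (V_1 - V_5)/16000 + (V_1 - 0)/47 = 0
  Node 2: (V_2 - V_5)/750 + (V_2 - V_4)/33000 + (V_2 - 24)/2.2 + (V_2 - V_1)/8.2 = 0
  Node 3: (V_3 - V_4)/91000 + (V_3 - 24)/18 + (V_3 - V_1)/91000 = 0
  Node 4: (V_4 - V_2)/33000 + (V_4 - V_6)/3600 + (V_4 - V_3)/91000 + (V_4 - V_1)/1.2 + (V_4 - V_5)/27 = 0
  Node 5: (V_5 - V_2)/750 + (V_5 - 0)/30000 + (V_5 - 24)/1 + (V_5 - V_1)/16000 + (V_5 - V_4)/27 = 0
  Node 6: (V_6 - V_4)/3600 + (V_6 - 24)/430 = 0
Collecting terms (coefficients in siemens):
  0.9766·V_1 - 0.122·V_2 - 0.00001099·V_3 - 0.8333·V_4 - 0.0000625·V_5 = 0
  0.5779·V_2 - 0.122·V_1 - 0.0000303·V_4 - 0.001333·V_5 = 10.91
  0.05558·V_3 - 0.00001099·V_1 - 0.00001099·V_4 = 1.333
  0.8707·V_4 - 0.8333·V_1 - 0.0000303·V_2 - 0.00001099·V_3 - 0.03704·V_5 - 0.0002778·V_6 = 0
  1.038·V_5 - 0.0000625·V_1 - 0.001333·V_2 - 0.03704·V_4 = 24
  0.002603·V_6 - 0.0002778·V_4 = 0.05581
Solving these 6 simultaneous equations (Gaussian elimination) gives:
  V_1 = 20.64 V, V_2 = 23.29 V, V_3 = 24 V, V_4 = 20.78 V
  V_5 = 23.88 V, V_6 = 23.66 V
I_R7 = (V_5 - V_7)/R7 = (23.88 - 0)/30000 = 0.0007961 A
|I_R7| = 0.0007961 A

Final answer: |I_R7| = 0.0007961 A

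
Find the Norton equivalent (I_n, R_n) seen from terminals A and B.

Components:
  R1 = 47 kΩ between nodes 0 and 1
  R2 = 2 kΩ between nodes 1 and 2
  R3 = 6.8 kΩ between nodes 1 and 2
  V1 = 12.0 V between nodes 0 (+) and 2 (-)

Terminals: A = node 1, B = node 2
Find the Thévenin equivalent first; then I_n = V_th/R_th and R_n = R_th.
Step 1 — V_th is the open-circuit voltage V_A - V_B (nothing connected across the terminals).
Nodal analysis, taking node 2 as the 0 V reference.
Source V1 fixes V_0 = 12 V.
KCL at each unknown node (sum of currents leaving = 0; resistances in Ω):
  Node 1: (V_1 - 12)/47000 + (V_1 - 0)/2000 + (V_1 - 0)/6800 = 0
Collecting terms: 0.0006683 × V_1 = 0.0002553  =>  V_1 = 0.382 V
V_th = V_1 - V_2 = 0.382 - 0 = 0.382 V
Step 2 — R_th: zero the source — replace V1 by a short circuit (node 2 merges into node 0) — and find the resistance seen between A (node 1) and B (node 0).
Reduce the network between node 1 (A) and node 0 (B) by series/parallel combination:
  Rp1 = R1 ‖ R2 ‖ R3 (parallel, all between nodes 0 and 1) = 1/(1/47000 + 1/2000 + 1/6800) = 1496 Ω
R_th = 1.496 kΩ
I_n = V_th/R_th = 0.382/1496 = 0.0002553 A, and R_n = R_th = 1.496 kΩ

Final answer: I_n = 0.0002553 A, R_n = 1.496 kΩ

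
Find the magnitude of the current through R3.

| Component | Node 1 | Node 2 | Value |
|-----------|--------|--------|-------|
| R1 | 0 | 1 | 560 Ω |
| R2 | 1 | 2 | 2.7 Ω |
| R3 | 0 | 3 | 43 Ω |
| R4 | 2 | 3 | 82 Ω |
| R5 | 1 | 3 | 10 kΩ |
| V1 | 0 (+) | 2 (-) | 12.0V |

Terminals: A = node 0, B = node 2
Nodal analysis, taking node 2 as the 0 V reference.
Source V1 fixes V_0 = 12 V.
KCL at each unknown node (sum of currents leaving = 0; resistances in Ω):
  Node 1: (V_1 - 12)/560 + (V_1 - 0)/2.7 + (V_1 - V_3)/10000 = 0
  Node 3: (V_3 - 12)/43 + (V_3 - 0)/82 + (V_3 - V_1)/10000 = 0
Collecting terms (coefficients in siemens):
  0.3723·V_1 - 0.0001·V_3 = 0.02143
  0.03555·V_3 - 0.0001·V_1 = 0.2791
Determinant D = (0.3723)(0.03555) - (-0.0001)(-0.0001) = 0.01323
V_1 = [(0.02143)(0.03555) - (-0.0001)(0.2791)]/D = 0.05967 V
V_3 = [(0.3723)(0.2791) - (0.02143)(-0.0001)]/D = 7.85 V
I_R3 = (V_0 - V_3)/R3 = (12 - 7.85)/43 = 0.09651 A
|I_R3| = 0.09651 A

Final answer: |I_R3| = 0.09651 A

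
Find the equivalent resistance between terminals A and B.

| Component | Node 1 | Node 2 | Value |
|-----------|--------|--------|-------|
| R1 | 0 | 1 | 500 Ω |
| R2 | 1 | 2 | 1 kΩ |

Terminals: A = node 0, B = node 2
Reduce the network between node 0 (A) and node 2 (B) by series/parallel combination:
  Rs1 = R1 + R2 (series, joined only at node 1) = 500 + 1000 = 1500 Ω
R_eq = 1.5 kΩ

Final answer: 1.5 kΩ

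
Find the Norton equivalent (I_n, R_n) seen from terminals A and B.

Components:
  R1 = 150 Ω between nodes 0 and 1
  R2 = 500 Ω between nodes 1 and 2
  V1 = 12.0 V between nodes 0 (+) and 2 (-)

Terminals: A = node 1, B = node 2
Find the Thévenin equivalent first; then I_n = V_th/R_th and R_n = R_th.
Step 1 — V_th is the open-circuit voltage V_A - V_B (nothing connected across the terminals).
Nodal analysis, taking node 2 as the 0 V reference.
Source V1 fixes V_0 = 12 V.
KCL at each unknown node (sum of currents leaving = 0; resistances in Ω):
  Node 1: (V_1 - 12)/150 + (V_1 - 0)/500 = 0
Collecting terms: 0.008667 × V_1 = 0.08  =>  V_1 = 9.231 V
V_th = V_1 - V_2 = 9.231 - 0 = 9.231 V
Step 2 — R_th: zero the source — replace V1 by a short circuit (node 2 merges into node 0) — and find the resistance seen between A (node 1) and B (node 0).
Reduce the network between node 1 (A) and node 0 (B) by series/parallel combination:
  Rp1 = R1 ‖ R2 (parallel, both between nodes 0 and 1) = 1/(1/150 + 1/500) = 115.4 Ω
R_th = 115.4 Ω
I_n = V_th/R_th = 9.231/115.4 = 0.08 A, and R_n = R_th = 115.4 Ω

Final answer: I_n = 0.08 A, R_n = 115.4 Ω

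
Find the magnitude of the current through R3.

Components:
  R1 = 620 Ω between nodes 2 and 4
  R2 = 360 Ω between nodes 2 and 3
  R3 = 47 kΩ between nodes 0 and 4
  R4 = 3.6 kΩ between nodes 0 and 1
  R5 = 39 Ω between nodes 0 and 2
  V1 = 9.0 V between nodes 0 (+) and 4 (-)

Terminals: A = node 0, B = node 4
Nodal analysis, taking node 4 as the 0 V reference.
Source V1 fixes V_0 = 9 V.
KCL at each unknown node (sum of currents leaving = 0; resistances in Ω):
  Node 1: (V_1 - 9)/3600 = 0
  Node 2: (V_2 - 0)/620 + (V_2 - V_3)/360 + (V_2 - 9)/39 = 0
  Node 3: (V_3 - V_2)/360 = 0
Collecting terms (coefficients in siemens):
  0.0002778·V_1 = 0.0025
  0.03003·V_2 - 0.002778·V_3 = 0.2308
  0.002778·V_3 - 0.002778·V_2 = 0
Solving these 3 simultaneous equations (Gaussian elimination) gives:
  V_1 = 9 V, V_2 = 8.467 V, V_3 = 8.467 V
I_R3 = (V_0 - V_4)/R3 = (9 - 0)/47000 = 0.0001915 A
|I_R3| = 0.0001915 A

Final answer: |I_R3| = 0.0001915 A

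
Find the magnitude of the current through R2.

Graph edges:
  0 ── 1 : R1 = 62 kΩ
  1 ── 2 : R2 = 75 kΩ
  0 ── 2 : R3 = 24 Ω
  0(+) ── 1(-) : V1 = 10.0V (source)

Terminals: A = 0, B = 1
Nodal analysis, taking node 1 as the 0 V reference.
Source V1 fixes V_0 = 10 V.
KCL at each unknown node (sum of currents leaving = 0; resistances in Ω):
  Node 2: (V_2 - 0)/75000 + (V_2 - 10)/24 = 0
Collecting terms: 0.04168 × V_2 = 0.4167  =>  V_2 = 9.997 V
I_R2 = (V_1 - V_2)/R2 = (0 - 9.997)/75000 = -0.0001333 A
|I_R2| = 0.0001333 A

Final answer: |I_R2| = 0.0001333 A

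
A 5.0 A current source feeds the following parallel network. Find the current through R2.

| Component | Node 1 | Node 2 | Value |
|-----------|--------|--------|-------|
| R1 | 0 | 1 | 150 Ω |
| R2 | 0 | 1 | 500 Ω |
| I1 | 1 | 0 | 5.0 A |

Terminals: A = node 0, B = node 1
All resistors sit directly between nodes 0 and 1, so they are in parallel and share one voltage V; the full source current 5 A splits among them.
1/R_par = 1/150 + 1/500 = 0.008667 S  =>  R_par = 115.4 Ω
V = I × R_par = 5 × 115.4 = 576.9 V
I_R2 = V/R2 = 576.9/500 = 1.154 A

Final answer: 1.154 A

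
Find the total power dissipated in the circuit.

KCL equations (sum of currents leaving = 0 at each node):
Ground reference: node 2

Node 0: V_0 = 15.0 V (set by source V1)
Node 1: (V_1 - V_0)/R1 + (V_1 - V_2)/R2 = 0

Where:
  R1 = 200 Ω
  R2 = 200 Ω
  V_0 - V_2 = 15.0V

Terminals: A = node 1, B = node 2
Nodal analysis, taking node 2 as the 0 V reference.
Source V1 fixes V_0 = 15 V.
KCL at each unknown node (sum of currents leaving = 0; resistances in Ω):
  Node 1: (V_1 - 15)/200 + (V_1 - 0)/200 = 0
Collecting terms: 0.01 × V_1 = 0.075  =>  V_1 = 7.5 V
Power in each resistor, P = (ΔV)²/R:
  P_R1 = (15 - 7.5)²/200 = 0.2812 W
  P_R2 = (7.5 - 0)²/200 = 0.2812 W
P_total = P_R1 + P_R2 = 0.5625 W

Final answer: 0.5625 W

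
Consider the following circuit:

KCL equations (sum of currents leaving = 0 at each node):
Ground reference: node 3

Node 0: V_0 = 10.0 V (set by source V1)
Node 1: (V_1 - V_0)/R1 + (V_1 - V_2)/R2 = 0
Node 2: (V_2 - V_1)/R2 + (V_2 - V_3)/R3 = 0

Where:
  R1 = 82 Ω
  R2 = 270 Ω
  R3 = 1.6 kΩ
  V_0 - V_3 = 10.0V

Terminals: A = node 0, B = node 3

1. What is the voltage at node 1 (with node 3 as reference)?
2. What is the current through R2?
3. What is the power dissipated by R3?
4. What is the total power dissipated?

Nodal analysis, taking node 3 as the 0 V reference.
Source V1 fixes V_0 = 10 V.
KCL at each unknown node (sum of currents leaving = 0; resistances in Ω):
  Node 1: (V_1 - 10)/82 + (V_1 - V_2)/270 = 0
  Node 2: (V_2 - V_1)/270 + (V_2 - 0)/1600 = 0
Collecting terms (coefficients in siemens):
  0.0159·V_1 - 0.003704·V_2 = 0.122
  0.004329·V_2 - 0.003704·V_1 = 0
Determinant D = (0.0159)(0.004329) - (-0.003704)(-0.003704) = 0.0000551
V_1 = [(0.122)(0.004329) - (-0.003704)(0)]/D = 9.58 V
V_2 = [(0.0159)(0) - (0.122)(-0.003704)]/D = 8.197 V
Part 1:
  Read off the nodal solution: V_1 = 9.58 V
Part 2:
  I_R2 = (V_1 - V_2)/R2 = (9.58 - 8.197)/270 = 0.005123 A
  Magnitude: I_R2 = 0.005123 A
Part 3:
  I_R3 = (V_2 - V_3)/R3 = (8.197 - 0)/1600 = 0.005123 A
  P_R3 = I_R3² × R3 = (0.005123)² × 1600 = 0.04199 W
Part 4:
  Power in each resistor, P = (ΔV)²/R:
    P_R1 = (10 - 9.58)²/82 = 0.002152 W
    P_R2 = (9.58 - 8.197)²/270 = 0.007086 W
    P_R3 = (8.197 - 0)²/1600 = 0.04199 W
  P_total = P_R1 + P_R2 + P_R3 = 0.05123 W

Final answers:
1. V_1 = 9.58 V
2. I_R2 = 0.005123 A
3. P_R3 = 0.04199 W
4. P_total = 0.05123 W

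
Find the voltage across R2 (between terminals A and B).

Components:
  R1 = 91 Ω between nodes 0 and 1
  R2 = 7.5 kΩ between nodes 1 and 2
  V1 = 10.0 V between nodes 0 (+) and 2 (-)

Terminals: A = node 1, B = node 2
R1 and R2 are in series across V1 (node 0 → node 1 → node 2), and the output A–B is taken across R2, so this is a voltage divider.
Series current: I = V1/(R1 + R2) = 10/(91 + 7500) = 10/7591 = 0.001317 A
V_R2 = I × R2 = V1 × R2/(R1 + R2) = 10 × 7500/7591 = 9.88 V

Final answer: 9.88 V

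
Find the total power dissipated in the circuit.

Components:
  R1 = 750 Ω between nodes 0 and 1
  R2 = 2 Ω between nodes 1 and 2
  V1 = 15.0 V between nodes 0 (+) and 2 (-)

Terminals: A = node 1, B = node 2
Nodal analysis, taking node 2 as the 0 V reference.
Source V1 fixes V_0 = 15 V.
KCL at each unknown node (sum of currents leaving = 0; resistances in Ω):
  Node 1: (V_1 - 15)/750 + (V_1 - 0)/2 = 0
Collecting terms: 0.5013 × V_1 = 0.02  =>  V_1 = 0.03989 V
Power in each resistor, P = (ΔV)²/R:
  P_R1 = (15 - 0.03989)²/750 = 0.2984 W
  P_R2 = (0.03989 - 0)²/2 = 0.0007958 W
P_total = P_R1 + P_R2 = 0.2992 W

Final answer: 0.2992 W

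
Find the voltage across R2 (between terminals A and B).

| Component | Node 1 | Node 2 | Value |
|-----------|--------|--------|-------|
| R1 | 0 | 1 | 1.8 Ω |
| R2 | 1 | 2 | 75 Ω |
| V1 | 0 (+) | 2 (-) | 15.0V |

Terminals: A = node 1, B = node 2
R1 and R2 are in series across V1 (node 0 → node 1 → node 2), and the output A–B is taken across R2, so this is a voltage divider.
Series current: I = V1/(R1 + R2) = 15/(1.8 + 75) = 15/76.8 = 0.1953 A
V_R2 = I × R2 = V1 × R2/(R1 + R2) = 15 × 75/76.8 = 14.65 V

Final answer: 14.65 V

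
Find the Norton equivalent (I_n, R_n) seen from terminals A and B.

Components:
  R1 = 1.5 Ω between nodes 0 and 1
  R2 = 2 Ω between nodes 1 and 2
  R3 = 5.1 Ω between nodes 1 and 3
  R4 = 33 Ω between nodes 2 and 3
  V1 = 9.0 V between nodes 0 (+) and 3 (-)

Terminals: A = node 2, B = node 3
Find the Thévenin equivalent first; then I_n = V_th/R_th and R_n = R_th.
Step 1 — V_th is the open-circuit voltage V_A - V_B (nothing connected across the terminals).
Nodal analysis, taking node 3 as the 0 V reference.
Source V1 fixes V_0 = 9 V.
KCL at each unknown node (sum of currents leaving = 0; resistances in Ω):
  Node 1: (V_1 - 9)/1.5 + (V_1 - V_2)/2 + (V_1 - 0)/5.1 = 0
  Node 2: (V_2 - V_1)/2 + (V_2 - 0)/33 = 0
Collecting terms (coefficients in siemens):
  1.363·V_1 - 0.5·V_2 = 6
  0.5303·V_2 - 0.5·V_1 = 0
Determinant D = (1.363)(0.5303) - (-0.5)(-0.5) = 0.4727
V_1 = [(6)(0.5303) - (-0.5)(0)]/D = 6.732 V
V_2 = [(1.363)(0) - (6)(-0.5)]/D = 6.347 V
V_th = V_2 - V_3 = 6.347 - 0 = 6.347 V
Step 2 — R_th: zero the source — replace V1 by a short circuit (node 3 merges into node 0) — and find the resistance seen between A (node 2) and B (node 0).
Reduce the network between node 2 (A) and node 0 (B) by series/parallel combination:
  Rp1 = R1 ‖ R3 (parallel, both between nodes 0 and 1) = 1/(1/1.5 + 1/5.1) = 1.159 Ω
  Rs1 = R2 + Rp1 (series, joined only at node 1) = 2 + 1.159 = 3.159 Ω
  Rp2 = R4 ‖ Rs1 (parallel, both between nodes 0 and 2) = 1/(1/33 + 1/3.159) = 2.883 Ω
R_th = 2.883 Ω
I_n = V_th/R_th = 6.347/2.883 = 2.201 A, and R_n = R_th = 2.883 Ω

Final answer: I_n = 2.201 A, R_n = 2.883 Ω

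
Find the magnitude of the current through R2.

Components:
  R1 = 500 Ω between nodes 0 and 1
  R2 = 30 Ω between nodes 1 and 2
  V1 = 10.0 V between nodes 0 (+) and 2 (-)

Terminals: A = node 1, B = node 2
Nodal analysis, taking node 2 as the 0 V reference.
Source V1 fixes V_0 = 10 V.
KCL at each unknown node (sum of currents leaving = 0; resistances in Ω):
  Node 1: (V_1 - 10)/500 + (V_1 - 0)/30 = 0
Collecting terms: 0.03533 × V_1 = 0.02  =>  V_1 = 0.566 V
I_R2 = (V_1 - V_2)/R2 = (0.566 - 0)/30 = 0.01887 A
|I_R2| = 0.01887 A

Final answer: |I_R2| = 0.01887 A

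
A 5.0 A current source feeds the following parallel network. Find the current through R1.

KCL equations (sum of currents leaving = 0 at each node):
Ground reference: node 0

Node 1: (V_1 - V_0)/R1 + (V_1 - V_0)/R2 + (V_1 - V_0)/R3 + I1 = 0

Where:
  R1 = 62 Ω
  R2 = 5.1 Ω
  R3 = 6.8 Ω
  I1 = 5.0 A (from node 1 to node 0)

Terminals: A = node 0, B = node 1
All resistors sit directly between nodes 0 and 1, so they are in parallel and share one voltage V; the full source current 5 A splits among them.
1/R_par = 1/62 + 1/5.1 + 1/6.8 = 0.3593 S  =>  R_par = 2.783 Ω
V = I × R_par = 5 × 2.783 = 13.92 V
I_R1 = V/R1 = 13.92/62 = 0.2245 A

Final answer: 0.2245 A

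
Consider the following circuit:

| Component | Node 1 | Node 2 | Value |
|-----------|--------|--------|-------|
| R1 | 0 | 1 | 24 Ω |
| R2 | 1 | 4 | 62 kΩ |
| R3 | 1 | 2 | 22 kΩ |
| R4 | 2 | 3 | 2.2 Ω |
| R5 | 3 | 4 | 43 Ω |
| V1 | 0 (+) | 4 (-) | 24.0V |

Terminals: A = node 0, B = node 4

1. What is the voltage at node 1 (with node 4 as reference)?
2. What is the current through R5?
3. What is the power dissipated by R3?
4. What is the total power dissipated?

Nodal analysis, taking node 4 as the 0 V reference.
Source V1 fixes V_0 = 24 V.
KCL at each unknown node (sum of currents leaving = 0; resistances in Ω):
  Node 1: (V_1 - 24)/24 + (V_1 - 0)/62000 + (V_1 - V_2)/22000 = 0
  Node 2: (V_2 - V_1)/22000 + (V_2 - V_3)/2.2 = 0
  Node 3: (V_3 - V_2)/2.2 + (V_3 - 0)/43 = 0
Collecting terms (coefficients in siemens):
  0.04173·V_1 - 0.00004545·V_2 = 1
  0.4546·V_2 - 0.00004545·V_1 - 0.4545·V_3 = 0
  0.4778·V_3 - 0.4545·V_2 = 0
Solving these 3 simultaneous equations (Gaussian elimination) gives:
  V_1 = 23.96 V, V_2 = 0.04914 V, V_3 = 0.04674 V
Part 1:
  Read off the nodal solution: V_1 = 23.96 V
Part 2:
  I_R5 = (V_3 - V_4)/R5 = (0.04674 - 0)/43 = 0.001087 A
  Magnitude: I_R5 = 0.001087 A
Part 3:
  I_R3 = (V_1 - V_2)/R3 = (23.96 - 0.04914)/22000 = 0.001087 A
  P_R3 = I_R3² × R3 = (0.001087)² × 22000 = 0.026 W
Part 4:
  Power in each resistor, P = (ΔV)²/R:
    P_R1 = (24 - 23.96)²/24 = 0.00005212 W
    P_R2 = (23.96 - 0)²/62000 = 0.009263 W
    P_R3 = (23.96 - 0.04914)²/22000 = 0.026 W
    P_R4 = (0.04914 - 0.04674)²/2.2 = 0.0000026 W
    P_R5 = (0.04674 - 0)²/43 = 0.00005081 W
  P_total = P_R1 + P_R2 + P_R3 + P_R4 + P_R5 = 0.03537 W

Final answers:
1. V_1 = 23.96 V
2. I_R5 = 0.001087 A
3. P_R3 = 0.026 W
4. P_total = 0.03537 W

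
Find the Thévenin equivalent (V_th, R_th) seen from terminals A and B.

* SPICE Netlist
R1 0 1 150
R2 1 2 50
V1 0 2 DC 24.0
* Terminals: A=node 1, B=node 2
Step 1 — V_th is the open-circuit voltage V_A - V_B (nothing connected across the terminals).
Nodal analysis, taking node 2 as the 0 V reference.
Source V1 fixes V_0 = 24 V.
KCL at each unknown node (sum of currents leaving = 0; resistances in Ω):
  Node 1: (V_1 - 24)/150 + (V_1 - 0)/50 = 0
Collecting terms: 0.02667 × V_1 = 0.16  =>  V_1 = 6 V
V_th = V_1 - V_2 = 6 - 0 = 6 V
Step 2 — R_th: zero the source — replace V1 by a short circuit (node 2 merges into node 0) — and find the resistance seen between A (node 1) and B (node 0).
Reduce the network between node 1 (A) and node 0 (B) by series/parallel combination:
  Rp1 = R1 ‖ R2 (parallel, both between nodes 0 and 1) = 1/(1/150 + 1/50) = 37.5 Ω
R_th = 37.5 Ω

Final answer: V_th = 6 V, R_th = 37.5 Ω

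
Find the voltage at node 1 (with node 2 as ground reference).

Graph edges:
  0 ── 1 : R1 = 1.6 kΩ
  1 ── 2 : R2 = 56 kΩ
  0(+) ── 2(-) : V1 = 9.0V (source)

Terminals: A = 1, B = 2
Nodal analysis, taking node 2 as the 0 V reference.
Source V1 fixes V_0 = 9 V.
KCL at each unknown node (sum of currents leaving = 0; resistances in Ω):
  Node 1: (V_1 - 9)/1600 + (V_1 - 0)/56000 = 0
Collecting terms: 0.0006429 × V_1 = 0.005625  =>  V_1 = 8.75 V
The requested potential is V_1 = 8.75 V.

Final answer: V_1 = 8.75 V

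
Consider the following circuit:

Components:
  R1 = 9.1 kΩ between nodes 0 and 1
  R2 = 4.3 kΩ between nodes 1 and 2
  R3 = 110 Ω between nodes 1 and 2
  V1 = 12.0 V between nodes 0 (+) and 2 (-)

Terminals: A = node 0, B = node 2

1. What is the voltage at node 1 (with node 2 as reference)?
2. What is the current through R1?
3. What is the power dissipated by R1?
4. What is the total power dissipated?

Nodal analysis, taking node 2 as the 0 V reference.
Source V1 fixes V_0 = 12 V.
KCL at each unknown node (sum of currents leaving = 0; resistances in Ω):
  Node 1: (V_1 - 12)/9100 + (V_1 - 0)/4300 + (V_1 - 0)/110 = 0
Collecting terms: 0.009433 × V_1 = 0.001319  =>  V_1 = 0.1398 V
Part 1:
  Read off the nodal solution: V_1 = 0.1398 V
Part 2:
  I_R1 = (V_0 - V_1)/R1 = (12 - 0.1398)/9100 = 0.001303 A
  Magnitude: I_R1 = 0.001303 A
Part 3:
  I_R1 = (V_0 - V_1)/R1 = (12 - 0.1398)/9100 = 0.001303 A
  P_R1 = I_R1² × R1 = (0.001303)² × 9100 = 0.01546 W
Part 4:
  Power in each resistor, P = (ΔV)²/R:
    P_R1 = (12 - 0.1398)²/9100 = 0.01546 W
    P_R2 = (0.1398 - 0)²/4300 = 0.000004544 W
    P_R3 = (0.1398 - 0)²/110 = 0.0001776 W
  P_total = P_R1 + P_R2 + P_R3 = 0.01564 W

Final answers:
1. V_1 = 0.1398 V
2. I_R1 = 0.001303 A
3. P_R1 = 0.01546 W
4. P_total = 0.01564 W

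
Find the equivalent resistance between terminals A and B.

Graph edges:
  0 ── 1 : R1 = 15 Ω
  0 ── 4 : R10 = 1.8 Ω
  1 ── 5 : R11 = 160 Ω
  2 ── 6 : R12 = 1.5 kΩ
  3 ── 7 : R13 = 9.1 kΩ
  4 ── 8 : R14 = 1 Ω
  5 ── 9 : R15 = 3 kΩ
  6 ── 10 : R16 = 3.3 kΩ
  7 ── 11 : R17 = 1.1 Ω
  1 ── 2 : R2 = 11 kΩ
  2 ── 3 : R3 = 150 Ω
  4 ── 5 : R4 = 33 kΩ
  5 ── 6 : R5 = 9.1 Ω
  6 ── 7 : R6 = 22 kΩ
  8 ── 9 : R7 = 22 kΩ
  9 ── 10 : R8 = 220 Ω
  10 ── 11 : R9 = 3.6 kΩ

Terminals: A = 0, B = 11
The network is not a plain series/parallel combination. Inject a 1 A test current into terminal A (node 0) and return it from terminal B (node 11); then R_eq = V_A / (1 A).
Nodal analysis, taking node 11 as the 0 V reference.
Current source I_test pushes 1 A into node 0 and draws it out of node 11.
KCL at each unknown node (sum of currents leaving = 0; resistances in Ω):
  Node 0: (V_0 - V_1)/15 + (V_0 - V_4)/1.8 - 1 = 0
  Node 1: (V_1 - V_0)/15 + (V_1 - V_2)/11000 + (V_1 - V_5)/160 = 0
  Node 2: (V_2 - V_1)/11000 + (V_2 - V_3)/150 + (V_2 - V_6)/1500 = 0
  Node 3: (V_3 - V_2)/150 + (V_3 - V_7)/9100 = 0
  Node 4: (V_4 - V_0)/1.8 + (V_4 - V_5)/33000 + (V_4 - V_8)/1 = 0
  Node 5: (V_5 - V_1)/160 + (V_5 - V_4)/33000 + (V_5 - V_6)/9.1 + (V_5 - V_9)/3000 = 0
  Node 6: (V_6 - V_2)/1500 + (V_6 - V_5)/9.1 + (V_6 - V_7)/22000 + (V_6 - V_10)/3300 = 0
  Node 7: (V_7 - V_3)/9100 + (V_7 - V_6)/22000 + (V_7 - 0)/1.1 = 0
  Node 8: (V_8 - V_4)/1 + (V_8 - V_9)/22000 = 0
  Node 9: (V_9 - V_5)/3000 + (V_9 - V_8)/22000 + (V_9 - V_10)/220 = 0
  Node 10: (V_10 - V_6)/3300 + (V_10 - V_9)/220 + (V_10 - 0)/3600 = 0
Collecting terms (coefficients in siemens):
  0.6222·V_0 - 0.06667·V_1 - 0.5556·V_4 = 1
  0.07301·V_1 - 0.06667·V_0 - 0.00009091·V_2 - 0.00625·V_5 = 0
  0.007424·V_2 - 0.00009091·V_1 - 0.006667·V_3 - 0.0006667·V_6 = 0
  0.006777·V_3 - 0.006667·V_2 - 0.0001099·V_7 = 0
  1.556·V_4 - 0.5556·V_0 - 0.0000303·V_5 - 1·V_8 = 0
  0.1165·V_5 - 0.00625·V_1 - 0.0000303·V_4 - 0.1099·V_6 - 0.0003333·V_9 = 0
  0.1109·V_6 - 0.0006667·V_2 - 0.1099·V_5 - 0.00004545·V_7 - 0.000303·V_10 = 0
  0.9092·V_7 - 0.0001099·V_3 - 0.00004545·V_6 = 0
  1·V_8 - 1·V_4 - 0.00004545·V_9 = 0
  0.004924·V_9 - 0.0003333·V_5 - 0.00004545·V_8 - 0.004545·V_10 = 0
  0.005126·V_10 - 0.000303·V_6 - 0.004545·V_9 = 0
Solving these 11 simultaneous equations (Gaussian elimination) gives:
  V_0 = 3138 V, V_1 = 3124 V, V_2 = 2618 V, V_3 = 2575 V
  V_4 = 3138 V, V_5 = 2979 V, V_6 = 2973 V, V_7 = 0.4599 V
  V_8 = 3138 V, V_9 = 2164 V, V_10 = 2095 V
R_eq = V_0 / 1 A = 3138 Ω = 3.138 kΩ

Final answer: 3.138 kΩ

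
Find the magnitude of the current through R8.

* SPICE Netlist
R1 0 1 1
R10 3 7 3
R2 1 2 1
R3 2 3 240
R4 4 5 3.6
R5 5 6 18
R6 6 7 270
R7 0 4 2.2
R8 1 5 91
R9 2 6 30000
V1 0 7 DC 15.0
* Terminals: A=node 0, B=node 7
Nodal analysis, taking node 7 as the 0 V reference.
Source V1 fixes V_0 = 15 V.
KCL at each unknown node (sum of currents leaving = 0; resistances in Ω):
  Node 1: (V_1 - 15)/1 + (V_1 - V_2)/1 + (V_1 - V_5)/91 = 0
  Node 2: (V_2 - V_1)/1 + (V_2 - V_3)/240 + (V_2 - V_6)/30000 = 0
  Node 3: (V_3 - V_2)/240 + (V_3 - 0)/3 = 0
  Node 4: (V_4 - V_5)/3.6 + (V_4 - 15)/2.2 = 0
  Node 5: (V_5 - V_4)/3.6 + (V_5 - V_6)/18 + (V_5 - V_1)/91 = 0
  Node 6: (V_6 - V_5)/18 + (V_6 - 0)/270 + (V_6 - V_2)/30000 = 0
Collecting terms (coefficients in siemens):
  2.011·V_1 - 1·V_2 - 0.01099·V_5 = 15
  1.004·V_2 - 1·V_1 - 0.004167·V_3 - 0.00003333·V_6 = 0
  0.3375·V_3 - 0.004167·V_2 = 0
  0.7323·V_4 - 0.2778·V_5 = 6.818
  0.3443·V_5 - 0.01099·V_1 - 0.2778·V_4 - 0.05556·V_6 = 0
  0.05929·V_6 - 0.00003333·V_2 - 0.05556·V_5 = 0
Solving these 6 simultaneous equations (Gaussian elimination) gives:
  V_1 = 14.94 V, V_2 = 14.88 V, V_3 = 0.1836 V, V_4 = 14.89 V
  V_5 = 14.72 V, V_6 = 13.8 V
I_R8 = (V_1 - V_5)/R8 = (14.94 - 14.72)/91 = 0.002402 A
|I_R8| = 0.002402 A

Final answer: |I_R8| = 0.002402 A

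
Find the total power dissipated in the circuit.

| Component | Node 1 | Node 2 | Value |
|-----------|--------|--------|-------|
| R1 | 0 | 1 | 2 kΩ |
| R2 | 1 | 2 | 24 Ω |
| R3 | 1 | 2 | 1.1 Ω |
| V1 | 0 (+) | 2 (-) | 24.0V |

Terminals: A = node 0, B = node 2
Nodal analysis, taking node 2 as the 0 V reference.
Source V1 fixes V_0 = 24 V.
KCL at each unknown node (sum of currents leaving = 0; resistances in Ω):
  Node 1: (V_1 - 24)/2000 + (V_1 - 0)/24 + (V_1 - 0)/1.1 = 0
Collecting terms: 0.9513 × V_1 = 0.012  =>  V_1 = 0.01261 V
Power in each resistor, P = (ΔV)²/R:
  P_R1 = (24 - 0.01261)²/2000 = 0.2877 W
  P_R2 = (0.01261 - 0)²/24 = 0.000006631 W
  P_R3 = (0.01261 - 0)²/1.1 = 0.0001447 W
P_total = P_R1 + P_R2 + P_R3 = 0.2878 W

Final answer: 0.2878 W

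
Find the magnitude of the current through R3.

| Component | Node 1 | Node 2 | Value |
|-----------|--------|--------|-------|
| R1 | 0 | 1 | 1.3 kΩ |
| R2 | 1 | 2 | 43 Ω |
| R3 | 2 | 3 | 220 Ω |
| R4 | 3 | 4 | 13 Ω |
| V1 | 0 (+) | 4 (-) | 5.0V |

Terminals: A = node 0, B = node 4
Nodal analysis, taking node 4 as the 0 V reference.
Source V1 fixes V_0 = 5 V.
KCL at each unknown node (sum of currents leaving = 0; resistances in Ω):
  Node 1: (V_1 - 5)/1300 + (V_1 - V_2)/43 = 0
  Node 2: (V_2 - V_1)/43 + (V_2 - V_3)/220 = 0
  Node 3: (V_3 - V_2)/220 + (V_3 - 0)/13 = 0
Collecting terms (coefficients in siemens):
  0.02403·V_1 - 0.02326·V_2 = 0.003846
  0.0278·V_2 - 0.02326·V_1 - 0.004545·V_3 = 0
  0.08147·V_3 - 0.004545·V_2 = 0
Solving these 3 simultaneous equations (Gaussian elimination) gives:
  V_1 = 0.8756 V, V_2 = 0.7392 V, V_3 = 0.04124 V
I_R3 = (V_2 - V_3)/R3 = (0.7392 - 0.04124)/220 = 0.003173 A
|I_R3| = 0.003173 A

Final answer: |I_R3| = 0.003173 A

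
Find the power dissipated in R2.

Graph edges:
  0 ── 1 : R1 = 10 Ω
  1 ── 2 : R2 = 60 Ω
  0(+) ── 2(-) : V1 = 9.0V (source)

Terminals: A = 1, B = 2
Nodal analysis, taking node 2 as the 0 V reference.
Source V1 fixes V_0 = 9 V.
KCL at each unknown node (sum of currents leaving = 0; resistances in Ω):
  Node 1: (V_1 - 9)/10 + (V_1 - 0)/60 = 0
Collecting terms: 0.1167 × V_1 = 0.9  =>  V_1 = 7.714 V
I_R2 = (V_1 - V_2)/R2 = (7.714 - 0)/60 = 0.1286 A
P_R2 = I_R2² × R2 = (0.1286)² × 60 = 0.9918 W

Final answer: 0.9918 W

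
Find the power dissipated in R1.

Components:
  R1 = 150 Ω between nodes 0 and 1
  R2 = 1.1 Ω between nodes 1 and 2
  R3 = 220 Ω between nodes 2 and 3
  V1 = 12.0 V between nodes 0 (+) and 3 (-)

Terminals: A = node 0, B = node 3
Nodal analysis, taking node 3 as the 0 V reference.
Source V1 fixes V_0 = 12 V.
KCL at each unknown node (sum of currents leaving = 0; resistances in Ω):
  Node 1: (V_1 - 12)/150 + (V_1 - V_2)/1.1 = 0
  Node 2: (V_2 - V_1)/1.1 + (V_2 - 0)/220 = 0
Collecting terms (coefficients in siemens):
  0.9158·V_1 - 0.9091·V_2 = 0.08
  0.9136·V_2 - 0.9091·V_1 = 0
Determinant D = (0.9158)(0.9136) - (-0.9091)(-0.9091) = 0.01022
V_1 = [(0.08)(0.9136) - (-0.9091)(0)]/D = 7.15 V
V_2 = [(0.9158)(0) - (0.08)(-0.9091)]/D = 7.114 V
I_R1 = (V_0 - V_1)/R1 = (12 - 7.15)/150 = 0.03234 A
P_R1 = I_R1² × R1 = (0.03234)² × 150 = 0.1568 W

Final answer: 0.1568 W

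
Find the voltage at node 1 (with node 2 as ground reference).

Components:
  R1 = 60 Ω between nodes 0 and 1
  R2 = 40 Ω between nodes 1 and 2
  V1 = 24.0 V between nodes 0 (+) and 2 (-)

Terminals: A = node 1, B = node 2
Nodal analysis, taking node 2 as the 0 V reference.
Source V1 fixes V_0 = 24 V.
KCL at each unknown node (sum of currents leaving = 0; resistances in Ω):
  Node 1: (V_1 - 24)/60 + (V_1 - 0)/40 = 0
Collecting terms: 0.04167 × V_1 = 0.4  =>  V_1 = 9.6 V
The requested potential is V_1 = 9.6 V.

Final answer: V_1 = 9.6 V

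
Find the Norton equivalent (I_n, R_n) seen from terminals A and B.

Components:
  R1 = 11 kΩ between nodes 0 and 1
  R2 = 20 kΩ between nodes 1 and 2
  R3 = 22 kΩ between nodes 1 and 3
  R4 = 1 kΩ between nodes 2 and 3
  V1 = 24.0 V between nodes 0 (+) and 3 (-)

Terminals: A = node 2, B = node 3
Find the Thévenin equivalent first; then I_n = V_th/R_th and R_n = R_th.
Step 1 — V_th is the open-circuit voltage V_A - V_B (nothing connected across the terminals).
Nodal analysis, taking node 3 as the 0 V reference.
Source V1 fixes V_0 = 24 V.
KCL at each unknown node (sum of currents leaving = 0; resistances in Ω):
  Node 1: (V_1 - 24)/11000 + (V_1 - V_2)/20000 + (V_1 - 0)/22000 = 0
  Node 2: (V_2 - V_1)/20000 + (V_2 - 0)/1000 = 0
Collecting terms (coefficients in siemens):
  0.0001864·V_1 - 0.00005·V_2 = 0.002182
  0.00105·V_2 - 0.00005·V_1 = 0
Determinant D = (0.0001864)(0.00105) - (-0.00005)(-0.00005) = 0.0000001932
V_1 = [(0.002182)(0.00105) - (-0.00005)(0)]/D = 11.86 V
V_2 = [(0.0001864)(0) - (0.002182)(-0.00005)]/D = 0.5647 V
V_th = V_2 - V_3 = 0.5647 - 0 = 0.5647 V
Step 2 — R_th: zero the source — replace V1 by a short circuit (node 3 merges into node 0) — and find the resistance seen between A (node 2) and B (node 0).
Reduce the network between node 2 (A) and node 0 (B) by series/parallel combination:
  Rp1 = R1 ‖ R3 (parallel, both between nodes 0 and 1) = 1/(1/11000 + 1/22000) = 7333 Ω
  Rs1 = R2 + Rp1 (series, joined only at node 1) = 20000 + 7333 = 27330 Ω
  Rp2 = R4 ‖ Rs1 (parallel, both between nodes 0 and 2) = 1/(1/1000 + 1/27330) = 964.7 Ω
R_th = 964.7 Ω
I_n = V_th/R_th = 0.5647/964.7 = 0.0005854 A, and R_n = R_th = 964.7 Ω

Final answer: I_n = 0.0005854 A, R_n = 964.7 Ω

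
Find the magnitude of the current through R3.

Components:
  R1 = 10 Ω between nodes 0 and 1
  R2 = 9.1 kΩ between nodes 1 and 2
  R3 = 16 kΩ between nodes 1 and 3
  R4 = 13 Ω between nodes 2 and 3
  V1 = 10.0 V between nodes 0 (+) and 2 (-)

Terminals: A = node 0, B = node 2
Nodal analysis, taking node 2 as the 0 V reference.
Source V1 fixes V_0 = 10 V.
KCL at each unknown node (sum of currents leaving = 0; resistances in Ω):
  Node 1: (V_1 - 10)/10 + (V_1 - 0)/9100 + (V_1 - V_3)/16000 = 0
  Node 3: (V_3 - V_1)/16000 + (V_3 - 0)/13 = 0
Collecting terms (coefficients in siemens):
  0.1002·V_1 - 0.0000625·V_3 = 1
  0.07699·V_3 - 0.0000625·V_1 = 0
Determinant D = (0.1002)(0.07699) - (-0.0000625)(-0.0000625) = 0.007712
V_1 = [(1)(0.07699) - (-0.0000625)(0)]/D = 9.983 V
V_3 = [(0.1002)(0) - (1)(-0.0000625)]/D = 0.008104 V
I_R3 = (V_1 - V_3)/R3 = (9.983 - 0.008104)/16000 = 0.0006234 A
|I_R3| = 0.0006234 A

Final answer: |I_R3| = 0.0006234 A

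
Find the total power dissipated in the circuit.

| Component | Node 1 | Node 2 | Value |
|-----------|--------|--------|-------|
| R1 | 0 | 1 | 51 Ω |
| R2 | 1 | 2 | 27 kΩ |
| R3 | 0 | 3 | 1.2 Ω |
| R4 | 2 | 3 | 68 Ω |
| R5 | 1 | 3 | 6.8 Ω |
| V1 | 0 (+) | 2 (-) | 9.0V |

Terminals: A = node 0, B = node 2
Nodal analysis, taking node 2 as the 0 V reference.
Source V1 fixes V_0 = 9 V.
KCL at each unknown node (sum of currents leaving = 0; resistances in Ω):
  Node 1: (V_1 - 9)/51 + (V_1 - 0)/27000 + (V_1 - V_3)/6.8 = 0
  Node 3: (V_3 - 9)/1.2 + (V_3 - 0)/68 + (V_3 - V_1)/6.8 = 0
Collecting terms (coefficients in siemens):
  0.1667·V_1 - 0.1471·V_3 = 0.1765
  0.9951·V_3 - 0.1471·V_1 = 7.5
Determinant D = (0.1667)(0.9951) - (-0.1471)(-0.1471) = 0.1443
V_1 = [(0.1765)(0.9951) - (-0.1471)(7.5)]/D = 8.863 V
V_3 = [(0.1667)(7.5) - (0.1765)(-0.1471)]/D = 8.847 V
Power in each resistor, P = (ΔV)²/R:
  P_R1 = (9 - 8.863)²/51 = 0.0003692 W
  P_R2 = (8.863 - 0)²/27000 = 0.002909 W
  P_R3 = (9 - 8.847)²/1.2 = 0.01958 W
  P_R4 = (0 - 8.847)²/68 = 1.151 W
  P_R5 = (8.863 - 8.847)²/6.8 = 0.00003795 W
P_total = P_R1 + P_R2 + P_R3 + P_R4 + P_R5 = 1.174 W

Final answer: 1.174 W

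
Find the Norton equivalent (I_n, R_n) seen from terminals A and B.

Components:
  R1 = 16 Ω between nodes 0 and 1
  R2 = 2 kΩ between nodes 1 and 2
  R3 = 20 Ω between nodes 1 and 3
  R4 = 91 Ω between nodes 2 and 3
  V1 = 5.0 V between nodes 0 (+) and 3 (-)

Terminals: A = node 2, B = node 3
Find the Thévenin equivalent first; then I_n = V_th/R_th and R_n = R_th.
Step 1 — V_th is the open-circuit voltage V_A - V_B (nothing connected across the terminals).
Nodal analysis, taking node 3 as the 0 V reference.
Source V1 fixes V_0 = 5 V.
KCL at each unknown node (sum of currents leaving = 0; resistances in Ω):
  Node 1: (V_1 - 5)/16 + (V_1 - V_2)/2000 + (V_1 - 0)/20 = 0
  Node 2: (V_2 - V_1)/2000 + (V_2 - 0)/91 = 0
Collecting terms (coefficients in siemens):
  0.113·V_1 - 0.0005·V_2 = 0.3125
  0.01149·V_2 - 0.0005·V_1 = 0
Determinant D = (0.113)(0.01149) - (-0.0005)(-0.0005) = 0.001298
V_1 = [(0.3125)(0.01149) - (-0.0005)(0)]/D = 2.766 V
V_2 = [(0.113)(0) - (0.3125)(-0.0005)]/D = 0.1204 V
V_th = V_2 - V_3 = 0.1204 - 0 = 0.1204 V
Step 2 — R_th: zero the source — replace V1 by a short circuit (node 3 merges into node 0) — and find the resistance seen between A (node 2) and B (node 0).
Reduce the network between node 2 (A) and node 0 (B) by series/parallel combination:
  Rp1 = R1 ‖ R3 (parallel, both between nodes 0 and 1) = 1/(1/16 + 1/20) = 8.889 Ω
  Rs1 = R2 + Rp1 (series, joined only at node 1) = 2000 + 8.889 = 2009 Ω
  Rp2 = R4 ‖ Rs1 (parallel, both between nodes 0 and 2) = 1/(1/91 + 1/2009) = 87.06 Ω
R_th = 87.06 Ω
I_n = V_th/R_th = 0.1204/87.06 = 0.001383 A, and R_n = R_th = 87.06 Ω

Final answer: I_n = 0.001383 A, R_n = 87.06 Ω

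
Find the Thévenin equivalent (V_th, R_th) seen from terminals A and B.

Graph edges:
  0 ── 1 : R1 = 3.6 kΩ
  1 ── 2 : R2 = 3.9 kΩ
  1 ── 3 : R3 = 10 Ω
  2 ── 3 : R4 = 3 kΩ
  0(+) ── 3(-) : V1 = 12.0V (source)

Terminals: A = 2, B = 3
Step 1 — V_th is the open-circuit voltage V_A - V_B (nothing connected across the terminals).
Nodal analysis, taking node 3 as the 0 V reference.
Source V1 fixes V_0 = 12 V.
KCL at each unknown node (sum of currents leaving = 0; resistances in Ω):
  Node 1: (V_1 - 12)/3600 + (V_1 - V_2)/3900 + (V_1 - 0)/10 = 0
  Node 2: (V_2 - V_1)/3900 + (V_2 - 0)/3000 = 0
Collecting terms (coefficients in siemens):
  0.1005·V_1 - 0.0002564·V_2 = 0.003333
  0.0005897·V_2 - 0.0002564·V_1 = 0
Determinant D = (0.1005)(0.0005897) - (-0.0002564)(-0.0002564) = 0.00005922
V_1 = [(0.003333)(0.0005897) - (-0.0002564)(0)]/D = 0.03319 V
V_2 = [(0.1005)(0) - (0.003333)(-0.0002564)]/D = 0.01443 V
V_th = V_2 - V_3 = 0.01443 - 0 = 0.01443 V
Step 2 — R_th: zero the source — replace V1 by a short circuit (node 3 merges into node 0) — and find the resistance seen between A (node 2) and B (node 0).
Reduce the network between node 2 (A) and node 0 (B) by series/parallel combination:
  Rp1 = R1 ‖ R3 (parallel, both between nodes 0 and 1) = 1/(1/3600 + 1/10) = 9.972 Ω
  Rs1 = R2 + Rp1 (series, joined only at node 1) = 3900 + 9.972 = 3910 Ω
  Rp2 = R4 ‖ Rs1 (parallel, both between nodes 0 and 2) = 1/(1/3000 + 1/3910) = 1698 Ω
R_th = 1.698 kΩ

Final answer: V_th = 0.01443 V, R_th = 1.698 kΩ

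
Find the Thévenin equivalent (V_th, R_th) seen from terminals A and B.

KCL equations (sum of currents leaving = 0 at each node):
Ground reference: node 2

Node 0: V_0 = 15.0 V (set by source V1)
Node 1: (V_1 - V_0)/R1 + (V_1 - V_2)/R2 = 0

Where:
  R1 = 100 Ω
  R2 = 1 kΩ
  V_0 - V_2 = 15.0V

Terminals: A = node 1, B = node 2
Step 1 — V_th is the open-circuit voltage V_A - V_B (nothing connected across the terminals).
Nodal analysis, taking node 2 as the 0 V reference.
Source V1 fixes V_0 = 15 V.
KCL at each unknown node (sum of currents leaving = 0; resistances in Ω):
  Node 1: (V_1 - 15)/100 + (V_1 - 0)/1000 = 0
Collecting terms: 0.011 × V_1 = 0.15  =>  V_1 = 13.64 V
V_th = V_1 - V_2 = 13.64 - 0 = 13.64 V
Step 2 — R_th: zero the source — replace V1 by a short circuit (node 2 merges into node 0) — and find the resistance seen between A (node 1) and B (node 0).
Reduce the network between node 1 (A) and node 0 (B) by series/parallel combination:
  Rp1 = R1 ‖ R2 (parallel, both between nodes 0 and 1) = 1/(1/100 + 1/1000) = 90.91 Ω
R_th = 90.91 Ω

Final answer: V_th = 13.64 V, R_th = 90.91 Ω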